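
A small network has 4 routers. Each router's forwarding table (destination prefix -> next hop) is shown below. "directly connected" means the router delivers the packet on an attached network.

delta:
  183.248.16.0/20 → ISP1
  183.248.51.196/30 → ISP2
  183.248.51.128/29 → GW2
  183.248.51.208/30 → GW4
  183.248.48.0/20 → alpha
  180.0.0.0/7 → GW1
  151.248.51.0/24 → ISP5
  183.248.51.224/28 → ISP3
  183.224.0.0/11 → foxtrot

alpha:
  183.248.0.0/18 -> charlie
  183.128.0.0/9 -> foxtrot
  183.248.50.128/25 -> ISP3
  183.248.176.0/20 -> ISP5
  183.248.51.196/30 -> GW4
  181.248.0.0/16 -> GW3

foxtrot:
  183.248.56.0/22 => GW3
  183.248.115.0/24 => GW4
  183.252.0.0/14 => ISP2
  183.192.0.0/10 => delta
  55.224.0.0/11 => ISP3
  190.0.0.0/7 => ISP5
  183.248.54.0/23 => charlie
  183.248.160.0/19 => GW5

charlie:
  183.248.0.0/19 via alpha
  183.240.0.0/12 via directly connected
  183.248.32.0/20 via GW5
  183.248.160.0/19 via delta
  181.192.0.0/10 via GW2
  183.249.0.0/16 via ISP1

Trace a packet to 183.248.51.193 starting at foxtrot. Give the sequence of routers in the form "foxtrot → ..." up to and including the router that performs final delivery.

At foxtrot: longest match for 183.248.51.193 is 183.192.0.0/10 -> delta
At delta: longest match for 183.248.51.193 is 183.248.48.0/20 -> alpha
At alpha: longest match for 183.248.51.193 is 183.248.0.0/18 -> charlie
At charlie: longest match for 183.248.51.193 is 183.240.0.0/12 -> directly connected

foxtrot → delta → alpha → charlie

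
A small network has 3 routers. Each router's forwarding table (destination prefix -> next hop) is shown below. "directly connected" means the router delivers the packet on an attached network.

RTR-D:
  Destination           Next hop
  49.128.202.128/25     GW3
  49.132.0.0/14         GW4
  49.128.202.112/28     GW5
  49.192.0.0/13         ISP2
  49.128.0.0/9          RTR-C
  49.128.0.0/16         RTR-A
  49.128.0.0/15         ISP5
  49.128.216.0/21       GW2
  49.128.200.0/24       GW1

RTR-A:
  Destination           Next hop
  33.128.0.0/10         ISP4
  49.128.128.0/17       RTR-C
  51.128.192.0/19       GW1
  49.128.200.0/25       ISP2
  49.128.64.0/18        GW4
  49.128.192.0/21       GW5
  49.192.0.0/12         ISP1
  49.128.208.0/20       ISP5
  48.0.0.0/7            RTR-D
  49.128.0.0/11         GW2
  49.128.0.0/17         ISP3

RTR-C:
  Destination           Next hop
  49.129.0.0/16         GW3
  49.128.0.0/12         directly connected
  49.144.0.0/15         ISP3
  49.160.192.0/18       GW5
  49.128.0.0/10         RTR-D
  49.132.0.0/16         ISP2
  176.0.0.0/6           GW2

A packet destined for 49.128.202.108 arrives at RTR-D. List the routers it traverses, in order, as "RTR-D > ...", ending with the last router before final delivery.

At RTR-D: longest match for 49.128.202.108 is 49.128.0.0/16 -> RTR-A
At RTR-A: longest match for 49.128.202.108 is 49.128.128.0/17 -> RTR-C
At RTR-C: longest match for 49.128.202.108 is 49.128.0.0/12 -> directly connected

RTR-D > RTR-A > RTR-C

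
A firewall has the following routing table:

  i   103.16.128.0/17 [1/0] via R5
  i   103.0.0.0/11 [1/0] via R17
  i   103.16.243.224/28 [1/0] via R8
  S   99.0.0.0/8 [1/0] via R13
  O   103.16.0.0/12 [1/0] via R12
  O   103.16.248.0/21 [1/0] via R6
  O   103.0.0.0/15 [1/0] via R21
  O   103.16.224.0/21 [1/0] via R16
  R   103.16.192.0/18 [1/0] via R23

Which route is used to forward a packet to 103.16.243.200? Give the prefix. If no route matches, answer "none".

103.16.192.0/18

Entries matching 103.16.243.200:
  103.0.0.0/11 (103.0.0.0 - 103.31.255.255)
  103.16.0.0/12 (103.16.0.0 - 103.31.255.255)
  103.16.128.0/17 (103.16.128.0 - 103.16.255.255)
  103.16.192.0/18 (103.16.192.0 - 103.16.255.255)
Most specific is 103.16.192.0/18.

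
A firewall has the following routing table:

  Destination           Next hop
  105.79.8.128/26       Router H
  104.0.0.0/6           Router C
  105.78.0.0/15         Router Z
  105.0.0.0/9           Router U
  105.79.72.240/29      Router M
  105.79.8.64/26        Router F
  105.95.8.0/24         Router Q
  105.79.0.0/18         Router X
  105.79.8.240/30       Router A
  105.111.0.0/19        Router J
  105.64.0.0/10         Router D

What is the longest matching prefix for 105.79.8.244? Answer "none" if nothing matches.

105.79.0.0/18

Entries matching 105.79.8.244:
  104.0.0.0/6 (104.0.0.0 - 107.255.255.255)
  105.0.0.0/9 (105.0.0.0 - 105.127.255.255)
  105.64.0.0/10 (105.64.0.0 - 105.127.255.255)
  105.78.0.0/15 (105.78.0.0 - 105.79.255.255)
  105.79.0.0/18 (105.79.0.0 - 105.79.63.255)
Most specific is 105.79.0.0/18.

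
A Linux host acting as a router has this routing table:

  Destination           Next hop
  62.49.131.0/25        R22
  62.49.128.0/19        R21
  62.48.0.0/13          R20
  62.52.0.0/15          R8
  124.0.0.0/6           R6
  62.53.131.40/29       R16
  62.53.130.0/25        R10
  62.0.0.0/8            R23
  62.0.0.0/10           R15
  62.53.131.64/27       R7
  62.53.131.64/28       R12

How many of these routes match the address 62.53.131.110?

Prefixes containing 62.53.131.110:
  62.0.0.0/8 (62.0.0.0 - 62.255.255.255)
  62.0.0.0/10 (62.0.0.0 - 62.63.255.255)
  62.48.0.0/13 (62.48.0.0 - 62.55.255.255)
  62.52.0.0/15 (62.52.0.0 - 62.53.255.255)
Total matching entries: 4.

4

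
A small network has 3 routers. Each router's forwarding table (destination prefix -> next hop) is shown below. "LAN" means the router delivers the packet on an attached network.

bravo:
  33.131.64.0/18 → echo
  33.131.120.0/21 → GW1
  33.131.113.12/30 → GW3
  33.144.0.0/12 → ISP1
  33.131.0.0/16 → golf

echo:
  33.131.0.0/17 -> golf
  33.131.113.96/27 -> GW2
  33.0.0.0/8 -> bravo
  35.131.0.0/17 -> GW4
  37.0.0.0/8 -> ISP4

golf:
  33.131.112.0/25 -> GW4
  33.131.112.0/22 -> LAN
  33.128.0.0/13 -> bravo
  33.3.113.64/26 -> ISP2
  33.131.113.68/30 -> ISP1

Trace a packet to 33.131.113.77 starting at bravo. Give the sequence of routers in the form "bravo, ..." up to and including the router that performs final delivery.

At bravo: longest match for 33.131.113.77 is 33.131.64.0/18 -> echo
At echo: longest match for 33.131.113.77 is 33.131.0.0/17 -> golf
At golf: longest match for 33.131.113.77 is 33.131.112.0/22 -> LAN

bravo, echo, golf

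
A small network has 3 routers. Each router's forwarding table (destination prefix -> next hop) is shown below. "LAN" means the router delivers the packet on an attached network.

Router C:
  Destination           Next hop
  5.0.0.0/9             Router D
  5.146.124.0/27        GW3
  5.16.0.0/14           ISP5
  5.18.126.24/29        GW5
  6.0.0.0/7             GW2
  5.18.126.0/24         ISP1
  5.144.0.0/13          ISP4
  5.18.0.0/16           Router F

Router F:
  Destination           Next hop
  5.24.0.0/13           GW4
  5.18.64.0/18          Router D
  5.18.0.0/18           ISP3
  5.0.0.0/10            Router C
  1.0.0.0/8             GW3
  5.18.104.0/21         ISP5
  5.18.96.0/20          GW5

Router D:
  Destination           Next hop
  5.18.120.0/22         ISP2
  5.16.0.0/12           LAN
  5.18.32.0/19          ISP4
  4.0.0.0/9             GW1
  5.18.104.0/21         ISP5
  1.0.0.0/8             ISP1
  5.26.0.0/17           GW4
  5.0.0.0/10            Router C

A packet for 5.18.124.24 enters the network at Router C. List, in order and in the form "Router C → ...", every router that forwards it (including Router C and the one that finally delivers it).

At Router C: longest match for 5.18.124.24 is 5.18.0.0/16 -> Router F
At Router F: longest match for 5.18.124.24 is 5.18.64.0/18 -> Router D
At Router D: longest match for 5.18.124.24 is 5.16.0.0/12 -> LAN

Router C → Router F → Router D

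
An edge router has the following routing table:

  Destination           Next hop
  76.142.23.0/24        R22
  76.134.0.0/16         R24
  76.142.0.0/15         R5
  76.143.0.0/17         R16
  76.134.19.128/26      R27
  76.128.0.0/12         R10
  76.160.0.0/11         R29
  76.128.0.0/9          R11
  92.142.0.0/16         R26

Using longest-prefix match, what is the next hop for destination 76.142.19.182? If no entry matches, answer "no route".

R5

Routes whose prefix contains 76.142.19.182:
  76.128.0.0/9 (76.128.0.0 - 76.255.255.255) -> R11
  76.128.0.0/12 (76.128.0.0 - 76.143.255.255) -> R10
  76.142.0.0/15 (76.142.0.0 - 76.143.255.255) -> R5
More-specific entries that do NOT match:
  76.134.19.128/26 (76.134.19.128 - 76.134.19.191) does not contain 76.142.19.182
  76.142.23.0/24 (76.142.23.0 - 76.142.23.255) does not contain 76.142.19.182
  76.143.0.0/17 (76.143.0.0 - 76.143.127.255) does not contain 76.142.19.182
  76.134.0.0/16 (76.134.0.0 - 76.134.255.255) does not contain 76.142.19.182
  92.142.0.0/16 (92.142.0.0 - 92.142.255.255) does not contain 76.142.19.182
Longest matching prefix is /15 -> next hop R5.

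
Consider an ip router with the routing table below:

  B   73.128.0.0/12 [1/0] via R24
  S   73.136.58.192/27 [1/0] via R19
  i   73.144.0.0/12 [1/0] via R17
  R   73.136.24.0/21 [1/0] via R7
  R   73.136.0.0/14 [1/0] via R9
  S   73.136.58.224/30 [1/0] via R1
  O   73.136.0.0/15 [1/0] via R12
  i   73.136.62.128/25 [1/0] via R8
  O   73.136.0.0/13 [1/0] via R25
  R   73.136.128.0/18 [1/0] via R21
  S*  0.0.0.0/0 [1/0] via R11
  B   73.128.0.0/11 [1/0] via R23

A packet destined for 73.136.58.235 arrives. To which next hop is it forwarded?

Routes whose prefix contains 73.136.58.235:
  0.0.0.0/0 (default, matches everything) -> R11
  73.128.0.0/11 (73.128.0.0 - 73.159.255.255) -> R23
  73.128.0.0/12 (73.128.0.0 - 73.143.255.255) -> R24
  73.136.0.0/13 (73.136.0.0 - 73.143.255.255) -> R25
  73.136.0.0/14 (73.136.0.0 - 73.139.255.255) -> R9
  73.136.0.0/15 (73.136.0.0 - 73.137.255.255) -> R12
More-specific entries that do NOT match:
  73.136.58.224/30 (73.136.58.224 - 73.136.58.227) does not contain 73.136.58.235
  73.136.58.192/27 (73.136.58.192 - 73.136.58.223) does not contain 73.136.58.235
  73.136.62.128/25 (73.136.62.128 - 73.136.62.255) does not contain 73.136.58.235
  73.136.24.0/21 (73.136.24.0 - 73.136.31.255) does not contain 73.136.58.235
  73.136.128.0/18 (73.136.128.0 - 73.136.191.255) does not contain 73.136.58.235
Longest matching prefix is /15 -> next hop R12.

R12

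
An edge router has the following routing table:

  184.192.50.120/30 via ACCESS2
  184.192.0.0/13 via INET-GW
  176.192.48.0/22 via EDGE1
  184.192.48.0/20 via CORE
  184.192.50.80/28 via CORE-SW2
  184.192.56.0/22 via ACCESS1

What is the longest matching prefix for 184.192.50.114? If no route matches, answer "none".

Entries matching 184.192.50.114:
  184.192.0.0/13 (184.192.0.0 - 184.199.255.255)
  184.192.48.0/20 (184.192.48.0 - 184.192.63.255)
Most specific is 184.192.48.0/20.

184.192.48.0/20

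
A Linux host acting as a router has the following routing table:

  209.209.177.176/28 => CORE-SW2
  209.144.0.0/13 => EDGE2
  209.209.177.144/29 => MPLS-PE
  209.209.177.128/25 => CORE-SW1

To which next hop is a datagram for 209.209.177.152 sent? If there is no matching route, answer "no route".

Routes whose prefix contains 209.209.177.152:
  209.209.177.128/25 (209.209.177.128 - 209.209.177.255) -> CORE-SW1
More-specific entries that do NOT match:
  209.209.177.144/29 (209.209.177.144 - 209.209.177.151) does not contain 209.209.177.152
  209.209.177.176/28 (209.209.177.176 - 209.209.177.191) does not contain 209.209.177.152
Longest matching prefix is /25 -> next hop CORE-SW1.

CORE-SW1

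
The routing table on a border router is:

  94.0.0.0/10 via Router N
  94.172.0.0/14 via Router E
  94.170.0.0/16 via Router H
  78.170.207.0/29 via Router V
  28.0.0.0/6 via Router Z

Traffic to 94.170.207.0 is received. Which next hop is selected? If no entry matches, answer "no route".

Routes whose prefix contains 94.170.207.0:
  94.170.0.0/16 (94.170.0.0 - 94.170.255.255) -> Router H
More-specific entries that do NOT match:
  78.170.207.0/29 (78.170.207.0 - 78.170.207.7) does not contain 94.170.207.0
Longest matching prefix is /16 -> next hop Router H.

Router H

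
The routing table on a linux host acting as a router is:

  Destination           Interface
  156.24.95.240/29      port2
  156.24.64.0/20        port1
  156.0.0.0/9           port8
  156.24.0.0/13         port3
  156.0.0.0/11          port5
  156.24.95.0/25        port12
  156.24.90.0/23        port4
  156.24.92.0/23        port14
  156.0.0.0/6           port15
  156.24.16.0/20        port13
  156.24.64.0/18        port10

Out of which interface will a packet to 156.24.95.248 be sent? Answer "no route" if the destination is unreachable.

Routes whose prefix contains 156.24.95.248:
  156.0.0.0/6 (156.0.0.0 - 159.255.255.255) -> port15
  156.0.0.0/9 (156.0.0.0 - 156.127.255.255) -> port8
  156.0.0.0/11 (156.0.0.0 - 156.31.255.255) -> port5
  156.24.0.0/13 (156.24.0.0 - 156.31.255.255) -> port3
  156.24.64.0/18 (156.24.64.0 - 156.24.127.255) -> port10
More-specific entries that do NOT match:
  156.24.95.240/29 (156.24.95.240 - 156.24.95.247) does not contain 156.24.95.248
  156.24.95.0/25 (156.24.95.0 - 156.24.95.127) does not contain 156.24.95.248
  156.24.90.0/23 (156.24.90.0 - 156.24.91.255) does not contain 156.24.95.248
  156.24.92.0/23 (156.24.92.0 - 156.24.93.255) does not contain 156.24.95.248
  156.24.64.0/20 (156.24.64.0 - 156.24.79.255) does not contain 156.24.95.248
  156.24.16.0/20 (156.24.16.0 - 156.24.31.255) does not contain 156.24.95.248
Longest matching prefix is /18 -> interface port10.

port10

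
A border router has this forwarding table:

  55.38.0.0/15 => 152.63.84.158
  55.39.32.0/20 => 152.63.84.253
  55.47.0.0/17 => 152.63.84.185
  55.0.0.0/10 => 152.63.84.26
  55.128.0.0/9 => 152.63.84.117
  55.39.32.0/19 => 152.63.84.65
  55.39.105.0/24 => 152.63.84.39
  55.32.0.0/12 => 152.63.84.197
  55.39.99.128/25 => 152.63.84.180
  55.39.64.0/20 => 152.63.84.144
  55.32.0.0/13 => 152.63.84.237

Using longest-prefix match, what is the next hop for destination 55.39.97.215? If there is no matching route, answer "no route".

Routes whose prefix contains 55.39.97.215:
  55.0.0.0/10 (55.0.0.0 - 55.63.255.255) -> 152.63.84.26
  55.32.0.0/12 (55.32.0.0 - 55.47.255.255) -> 152.63.84.197
  55.32.0.0/13 (55.32.0.0 - 55.39.255.255) -> 152.63.84.237
  55.38.0.0/15 (55.38.0.0 - 55.39.255.255) -> 152.63.84.158
More-specific entries that do NOT match:
  55.39.99.128/25 (55.39.99.128 - 55.39.99.255) does not contain 55.39.97.215
  55.39.105.0/24 (55.39.105.0 - 55.39.105.255) does not contain 55.39.97.215
  55.39.32.0/20 (55.39.32.0 - 55.39.47.255) does not contain 55.39.97.215
  55.39.64.0/20 (55.39.64.0 - 55.39.79.255) does not contain 55.39.97.215
  55.39.32.0/19 (55.39.32.0 - 55.39.63.255) does not contain 55.39.97.215
  55.47.0.0/17 (55.47.0.0 - 55.47.127.255) does not contain 55.39.97.215
Longest matching prefix is /15 -> next hop 152.63.84.158.

152.63.84.158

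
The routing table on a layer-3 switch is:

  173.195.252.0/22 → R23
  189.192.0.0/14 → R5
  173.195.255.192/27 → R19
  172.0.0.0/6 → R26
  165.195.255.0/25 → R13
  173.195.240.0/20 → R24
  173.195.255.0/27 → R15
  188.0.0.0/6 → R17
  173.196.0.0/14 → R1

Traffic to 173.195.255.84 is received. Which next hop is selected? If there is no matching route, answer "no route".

R23

Routes whose prefix contains 173.195.255.84:
  172.0.0.0/6 (172.0.0.0 - 175.255.255.255) -> R26
  173.195.240.0/20 (173.195.240.0 - 173.195.255.255) -> R24
  173.195.252.0/22 (173.195.252.0 - 173.195.255.255) -> R23
More-specific entries that do NOT match:
  173.195.255.192/27 (173.195.255.192 - 173.195.255.223) does not contain 173.195.255.84
  173.195.255.0/27 (173.195.255.0 - 173.195.255.31) does not contain 173.195.255.84
  165.195.255.0/25 (165.195.255.0 - 165.195.255.127) does not contain 173.195.255.84
Longest matching prefix is /22 -> next hop R23.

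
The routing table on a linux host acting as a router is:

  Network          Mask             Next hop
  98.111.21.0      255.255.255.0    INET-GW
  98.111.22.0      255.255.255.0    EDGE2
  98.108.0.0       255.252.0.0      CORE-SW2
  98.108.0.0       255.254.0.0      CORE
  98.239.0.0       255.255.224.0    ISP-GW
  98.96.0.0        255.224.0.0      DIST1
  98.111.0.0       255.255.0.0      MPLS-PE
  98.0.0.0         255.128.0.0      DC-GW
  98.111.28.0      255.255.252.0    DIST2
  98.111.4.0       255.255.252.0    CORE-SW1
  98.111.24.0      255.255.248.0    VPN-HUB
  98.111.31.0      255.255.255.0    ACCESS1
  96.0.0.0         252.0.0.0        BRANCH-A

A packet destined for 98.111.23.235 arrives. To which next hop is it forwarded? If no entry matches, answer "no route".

Routes whose prefix contains 98.111.23.235:
  96.0.0.0/6 (96.0.0.0 - 99.255.255.255) -> BRANCH-A
  98.0.0.0/9 (98.0.0.0 - 98.127.255.255) -> DC-GW
  98.96.0.0/11 (98.96.0.0 - 98.127.255.255) -> DIST1
  98.108.0.0/14 (98.108.0.0 - 98.111.255.255) -> CORE-SW2
  98.111.0.0/16 (98.111.0.0 - 98.111.255.255) -> MPLS-PE
More-specific entries that do NOT match:
  98.111.21.0/24 (98.111.21.0 - 98.111.21.255) does not contain 98.111.23.235
  98.111.22.0/24 (98.111.22.0 - 98.111.22.255) does not contain 98.111.23.235
  98.111.31.0/24 (98.111.31.0 - 98.111.31.255) does not contain 98.111.23.235
  98.111.28.0/22 (98.111.28.0 - 98.111.31.255) does not contain 98.111.23.235
  98.111.4.0/22 (98.111.4.0 - 98.111.7.255) does not contain 98.111.23.235
  98.111.24.0/21 (98.111.24.0 - 98.111.31.255) does not contain 98.111.23.235
  98.239.0.0/19 (98.239.0.0 - 98.239.31.255) does not contain 98.111.23.235
Longest matching prefix is /16 -> next hop MPLS-PE.

MPLS-PE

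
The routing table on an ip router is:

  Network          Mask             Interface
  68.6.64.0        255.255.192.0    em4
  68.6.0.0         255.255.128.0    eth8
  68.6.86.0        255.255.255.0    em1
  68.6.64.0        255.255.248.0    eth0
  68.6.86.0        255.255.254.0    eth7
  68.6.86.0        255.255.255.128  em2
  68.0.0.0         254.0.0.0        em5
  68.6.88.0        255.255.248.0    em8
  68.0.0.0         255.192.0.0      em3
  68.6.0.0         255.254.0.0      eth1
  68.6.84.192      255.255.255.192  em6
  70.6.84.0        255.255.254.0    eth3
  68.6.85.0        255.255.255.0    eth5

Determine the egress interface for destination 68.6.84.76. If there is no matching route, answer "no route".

em4

Routes whose prefix contains 68.6.84.76:
  68.0.0.0/7 (68.0.0.0 - 69.255.255.255) -> em5
  68.0.0.0/10 (68.0.0.0 - 68.63.255.255) -> em3
  68.6.0.0/15 (68.6.0.0 - 68.7.255.255) -> eth1
  68.6.0.0/17 (68.6.0.0 - 68.6.127.255) -> eth8
  68.6.64.0/18 (68.6.64.0 - 68.6.127.255) -> em4
More-specific entries that do NOT match:
  68.6.84.192/26 (68.6.84.192 - 68.6.84.255) does not contain 68.6.84.76
  68.6.86.0/25 (68.6.86.0 - 68.6.86.127) does not contain 68.6.84.76
  68.6.86.0/24 (68.6.86.0 - 68.6.86.255) does not contain 68.6.84.76
  68.6.85.0/24 (68.6.85.0 - 68.6.85.255) does not contain 68.6.84.76
  68.6.86.0/23 (68.6.86.0 - 68.6.87.255) does not contain 68.6.84.76
  70.6.84.0/23 (70.6.84.0 - 70.6.85.255) does not contain 68.6.84.76
  68.6.64.0/21 (68.6.64.0 - 68.6.71.255) does not contain 68.6.84.76
  68.6.88.0/21 (68.6.88.0 - 68.6.95.255) does not contain 68.6.84.76
Longest matching prefix is /18 -> interface em4.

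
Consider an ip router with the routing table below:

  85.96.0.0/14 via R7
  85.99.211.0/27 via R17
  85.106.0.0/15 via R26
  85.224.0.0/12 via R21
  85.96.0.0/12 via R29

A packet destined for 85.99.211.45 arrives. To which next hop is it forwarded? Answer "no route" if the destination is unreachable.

R7

Routes whose prefix contains 85.99.211.45:
  85.96.0.0/12 (85.96.0.0 - 85.111.255.255) -> R29
  85.96.0.0/14 (85.96.0.0 - 85.99.255.255) -> R7
More-specific entries that do NOT match:
  85.99.211.0/27 (85.99.211.0 - 85.99.211.31) does not contain 85.99.211.45
  85.106.0.0/15 (85.106.0.0 - 85.107.255.255) does not contain 85.99.211.45
Longest matching prefix is /14 -> next hop R7.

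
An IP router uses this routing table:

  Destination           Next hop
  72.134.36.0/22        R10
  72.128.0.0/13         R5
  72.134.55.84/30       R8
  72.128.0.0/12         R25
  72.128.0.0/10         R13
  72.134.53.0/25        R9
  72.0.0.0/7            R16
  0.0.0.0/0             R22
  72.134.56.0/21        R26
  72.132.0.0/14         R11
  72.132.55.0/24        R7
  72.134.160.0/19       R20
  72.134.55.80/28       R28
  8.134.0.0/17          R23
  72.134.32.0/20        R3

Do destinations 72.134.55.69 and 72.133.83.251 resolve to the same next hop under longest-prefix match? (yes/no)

yes

72.134.55.69: longest match 72.132.0.0/14 -> R11
72.133.83.251: longest match 72.132.0.0/14 -> R11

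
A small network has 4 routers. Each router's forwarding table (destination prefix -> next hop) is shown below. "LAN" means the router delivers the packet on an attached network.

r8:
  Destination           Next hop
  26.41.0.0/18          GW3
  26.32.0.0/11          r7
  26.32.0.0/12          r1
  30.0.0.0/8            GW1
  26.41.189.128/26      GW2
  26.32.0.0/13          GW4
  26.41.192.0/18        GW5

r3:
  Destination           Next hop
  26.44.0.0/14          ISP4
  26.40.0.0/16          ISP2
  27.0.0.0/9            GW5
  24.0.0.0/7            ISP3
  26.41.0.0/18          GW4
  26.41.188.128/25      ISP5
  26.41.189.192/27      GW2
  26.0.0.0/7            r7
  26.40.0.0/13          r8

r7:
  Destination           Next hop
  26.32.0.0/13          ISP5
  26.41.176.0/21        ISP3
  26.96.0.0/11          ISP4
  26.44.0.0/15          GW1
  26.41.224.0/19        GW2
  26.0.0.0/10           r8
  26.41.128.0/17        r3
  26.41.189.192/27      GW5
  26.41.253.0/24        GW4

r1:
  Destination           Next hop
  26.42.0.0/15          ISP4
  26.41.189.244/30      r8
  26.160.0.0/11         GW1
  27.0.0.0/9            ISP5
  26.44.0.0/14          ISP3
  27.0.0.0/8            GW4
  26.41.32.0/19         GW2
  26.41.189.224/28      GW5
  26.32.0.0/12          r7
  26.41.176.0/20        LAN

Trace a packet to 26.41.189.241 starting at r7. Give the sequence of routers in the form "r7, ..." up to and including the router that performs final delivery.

At r7: longest match for 26.41.189.241 is 26.41.128.0/17 -> r3
At r3: longest match for 26.41.189.241 is 26.40.0.0/13 -> r8
At r8: longest match for 26.41.189.241 is 26.32.0.0/12 -> r1
At r1: longest match for 26.41.189.241 is 26.41.176.0/20 -> LAN

r7, r3, r8, r1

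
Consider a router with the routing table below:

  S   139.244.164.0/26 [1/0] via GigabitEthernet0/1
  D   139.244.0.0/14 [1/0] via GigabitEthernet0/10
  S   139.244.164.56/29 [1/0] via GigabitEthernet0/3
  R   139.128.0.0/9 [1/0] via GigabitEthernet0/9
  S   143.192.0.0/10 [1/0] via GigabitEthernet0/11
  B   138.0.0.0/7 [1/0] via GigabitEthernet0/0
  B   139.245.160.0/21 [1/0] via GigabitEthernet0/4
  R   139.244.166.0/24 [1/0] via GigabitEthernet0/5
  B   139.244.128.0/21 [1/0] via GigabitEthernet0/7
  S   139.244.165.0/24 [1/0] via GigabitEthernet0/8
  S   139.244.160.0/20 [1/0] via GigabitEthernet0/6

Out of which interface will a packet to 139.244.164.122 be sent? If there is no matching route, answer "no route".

Routes whose prefix contains 139.244.164.122:
  138.0.0.0/7 (138.0.0.0 - 139.255.255.255) -> GigabitEthernet0/0
  139.128.0.0/9 (139.128.0.0 - 139.255.255.255) -> GigabitEthernet0/9
  139.244.0.0/14 (139.244.0.0 - 139.247.255.255) -> GigabitEthernet0/10
  139.244.160.0/20 (139.244.160.0 - 139.244.175.255) -> GigabitEthernet0/6
More-specific entries that do NOT match:
  139.244.164.56/29 (139.244.164.56 - 139.244.164.63) does not contain 139.244.164.122
  139.244.164.0/26 (139.244.164.0 - 139.244.164.63) does not contain 139.244.164.122
  139.244.166.0/24 (139.244.166.0 - 139.244.166.255) does not contain 139.244.164.122
  139.244.165.0/24 (139.244.165.0 - 139.244.165.255) does not contain 139.244.164.122
  139.245.160.0/21 (139.245.160.0 - 139.245.167.255) does not contain 139.244.164.122
  139.244.128.0/21 (139.244.128.0 - 139.244.135.255) does not contain 139.244.164.122
Longest matching prefix is /20 -> interface GigabitEthernet0/6.

GigabitEthernet0/6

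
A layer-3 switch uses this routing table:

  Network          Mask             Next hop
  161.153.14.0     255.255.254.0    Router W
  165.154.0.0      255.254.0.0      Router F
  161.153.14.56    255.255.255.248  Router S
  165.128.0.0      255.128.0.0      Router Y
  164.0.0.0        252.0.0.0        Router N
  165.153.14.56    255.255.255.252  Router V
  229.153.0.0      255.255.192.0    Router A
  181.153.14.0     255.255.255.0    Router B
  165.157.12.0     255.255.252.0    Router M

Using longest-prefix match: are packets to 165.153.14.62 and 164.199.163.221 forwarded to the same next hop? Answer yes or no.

165.153.14.62: longest match 165.128.0.0/9 -> Router Y
164.199.163.221: longest match 164.0.0.0/6 -> Router N

no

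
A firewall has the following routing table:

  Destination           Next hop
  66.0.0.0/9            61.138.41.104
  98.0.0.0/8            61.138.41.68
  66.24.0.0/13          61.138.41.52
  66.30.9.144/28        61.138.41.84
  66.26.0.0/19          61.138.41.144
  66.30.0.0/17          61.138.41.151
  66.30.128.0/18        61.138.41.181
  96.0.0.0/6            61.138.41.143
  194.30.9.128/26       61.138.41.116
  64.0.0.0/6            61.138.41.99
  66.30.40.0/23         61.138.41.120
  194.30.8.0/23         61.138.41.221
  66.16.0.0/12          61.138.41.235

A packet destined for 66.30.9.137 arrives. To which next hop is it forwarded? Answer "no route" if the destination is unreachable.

61.138.41.151

Routes whose prefix contains 66.30.9.137:
  64.0.0.0/6 (64.0.0.0 - 67.255.255.255) -> 61.138.41.99
  66.0.0.0/9 (66.0.0.0 - 66.127.255.255) -> 61.138.41.104
  66.16.0.0/12 (66.16.0.0 - 66.31.255.255) -> 61.138.41.235
  66.24.0.0/13 (66.24.0.0 - 66.31.255.255) -> 61.138.41.52
  66.30.0.0/17 (66.30.0.0 - 66.30.127.255) -> 61.138.41.151
More-specific entries that do NOT match:
  66.30.9.144/28 (66.30.9.144 - 66.30.9.159) does not contain 66.30.9.137
  194.30.9.128/26 (194.30.9.128 - 194.30.9.191) does not contain 66.30.9.137
  66.30.40.0/23 (66.30.40.0 - 66.30.41.255) does not contain 66.30.9.137
  194.30.8.0/23 (194.30.8.0 - 194.30.9.255) does not contain 66.30.9.137
  66.26.0.0/19 (66.26.0.0 - 66.26.31.255) does not contain 66.30.9.137
  66.30.128.0/18 (66.30.128.0 - 66.30.191.255) does not contain 66.30.9.137
Longest matching prefix is /17 -> next hop 61.138.41.151.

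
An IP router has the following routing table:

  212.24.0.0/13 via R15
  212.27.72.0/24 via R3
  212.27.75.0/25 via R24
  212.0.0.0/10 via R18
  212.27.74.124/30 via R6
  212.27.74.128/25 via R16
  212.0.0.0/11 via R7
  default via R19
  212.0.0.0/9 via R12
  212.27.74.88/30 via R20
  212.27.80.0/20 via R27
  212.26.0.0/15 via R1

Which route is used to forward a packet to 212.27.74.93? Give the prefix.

Entries matching 212.27.74.93:
  0.0.0.0/0 (default, matches everything)
  212.0.0.0/9 (212.0.0.0 - 212.127.255.255)
  212.0.0.0/10 (212.0.0.0 - 212.63.255.255)
  212.0.0.0/11 (212.0.0.0 - 212.31.255.255)
  212.24.0.0/13 (212.24.0.0 - 212.31.255.255)
  212.26.0.0/15 (212.26.0.0 - 212.27.255.255)
Most specific is 212.26.0.0/15.

212.26.0.0/15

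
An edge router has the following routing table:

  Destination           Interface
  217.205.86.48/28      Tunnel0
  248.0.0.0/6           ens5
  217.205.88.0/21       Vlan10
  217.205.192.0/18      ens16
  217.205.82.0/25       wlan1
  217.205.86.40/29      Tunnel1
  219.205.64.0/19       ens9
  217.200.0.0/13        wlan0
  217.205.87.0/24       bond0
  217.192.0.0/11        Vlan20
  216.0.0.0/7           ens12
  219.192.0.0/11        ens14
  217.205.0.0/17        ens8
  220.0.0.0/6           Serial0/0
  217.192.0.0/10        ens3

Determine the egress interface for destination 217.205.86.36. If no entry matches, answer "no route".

ens8

Routes whose prefix contains 217.205.86.36:
  216.0.0.0/7 (216.0.0.0 - 217.255.255.255) -> ens12
  217.192.0.0/10 (217.192.0.0 - 217.255.255.255) -> ens3
  217.192.0.0/11 (217.192.0.0 - 217.223.255.255) -> Vlan20
  217.200.0.0/13 (217.200.0.0 - 217.207.255.255) -> wlan0
  217.205.0.0/17 (217.205.0.0 - 217.205.127.255) -> ens8
More-specific entries that do NOT match:
  217.205.86.40/29 (217.205.86.40 - 217.205.86.47) does not contain 217.205.86.36
  217.205.86.48/28 (217.205.86.48 - 217.205.86.63) does not contain 217.205.86.36
  217.205.82.0/25 (217.205.82.0 - 217.205.82.127) does not contain 217.205.86.36
  217.205.87.0/24 (217.205.87.0 - 217.205.87.255) does not contain 217.205.86.36
  217.205.88.0/21 (217.205.88.0 - 217.205.95.255) does not contain 217.205.86.36
  219.205.64.0/19 (219.205.64.0 - 219.205.95.255) does not contain 217.205.86.36
  217.205.192.0/18 (217.205.192.0 - 217.205.255.255) does not contain 217.205.86.36
Longest matching prefix is /17 -> interface ens8.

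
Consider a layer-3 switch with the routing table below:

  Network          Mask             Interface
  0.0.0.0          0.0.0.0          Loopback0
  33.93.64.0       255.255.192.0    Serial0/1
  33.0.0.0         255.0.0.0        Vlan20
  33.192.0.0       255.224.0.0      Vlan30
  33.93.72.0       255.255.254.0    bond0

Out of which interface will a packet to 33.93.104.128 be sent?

Routes whose prefix contains 33.93.104.128:
  0.0.0.0/0 (default, matches everything) -> Loopback0
  33.0.0.0/8 (33.0.0.0 - 33.255.255.255) -> Vlan20
  33.93.64.0/18 (33.93.64.0 - 33.93.127.255) -> Serial0/1
More-specific entries that do NOT match:
  33.93.72.0/23 (33.93.72.0 - 33.93.73.255) does not contain 33.93.104.128
Longest matching prefix is /18 -> interface Serial0/1.

Serial0/1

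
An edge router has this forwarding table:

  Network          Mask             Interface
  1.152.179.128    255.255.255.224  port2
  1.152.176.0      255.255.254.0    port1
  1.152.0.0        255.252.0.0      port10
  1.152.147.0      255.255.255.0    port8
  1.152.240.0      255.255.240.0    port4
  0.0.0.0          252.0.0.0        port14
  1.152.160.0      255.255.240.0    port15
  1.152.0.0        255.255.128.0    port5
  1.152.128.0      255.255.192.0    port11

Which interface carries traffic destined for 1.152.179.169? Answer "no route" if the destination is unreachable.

port11

Routes whose prefix contains 1.152.179.169:
  0.0.0.0/6 (0.0.0.0 - 3.255.255.255) -> port14
  1.152.0.0/14 (1.152.0.0 - 1.155.255.255) -> port10
  1.152.128.0/18 (1.152.128.0 - 1.152.191.255) -> port11
More-specific entries that do NOT match:
  1.152.179.128/27 (1.152.179.128 - 1.152.179.159) does not contain 1.152.179.169
  1.152.147.0/24 (1.152.147.0 - 1.152.147.255) does not contain 1.152.179.169
  1.152.176.0/23 (1.152.176.0 - 1.152.177.255) does not contain 1.152.179.169
  1.152.240.0/20 (1.152.240.0 - 1.152.255.255) does not contain 1.152.179.169
  1.152.160.0/20 (1.152.160.0 - 1.152.175.255) does not contain 1.152.179.169
Longest matching prefix is /18 -> interface port11.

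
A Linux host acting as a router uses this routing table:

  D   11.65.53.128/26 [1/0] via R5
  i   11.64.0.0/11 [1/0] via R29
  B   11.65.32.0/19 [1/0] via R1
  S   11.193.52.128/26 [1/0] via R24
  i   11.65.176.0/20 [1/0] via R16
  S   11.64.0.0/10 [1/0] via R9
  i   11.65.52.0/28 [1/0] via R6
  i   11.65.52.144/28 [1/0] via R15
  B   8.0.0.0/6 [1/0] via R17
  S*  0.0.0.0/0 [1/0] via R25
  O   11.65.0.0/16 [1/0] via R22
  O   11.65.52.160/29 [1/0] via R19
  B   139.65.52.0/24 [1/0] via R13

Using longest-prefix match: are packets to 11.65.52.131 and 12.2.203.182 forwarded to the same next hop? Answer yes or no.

11.65.52.131: longest match 11.65.32.0/19 -> R1
12.2.203.182: longest match 0.0.0.0/0 -> R25

no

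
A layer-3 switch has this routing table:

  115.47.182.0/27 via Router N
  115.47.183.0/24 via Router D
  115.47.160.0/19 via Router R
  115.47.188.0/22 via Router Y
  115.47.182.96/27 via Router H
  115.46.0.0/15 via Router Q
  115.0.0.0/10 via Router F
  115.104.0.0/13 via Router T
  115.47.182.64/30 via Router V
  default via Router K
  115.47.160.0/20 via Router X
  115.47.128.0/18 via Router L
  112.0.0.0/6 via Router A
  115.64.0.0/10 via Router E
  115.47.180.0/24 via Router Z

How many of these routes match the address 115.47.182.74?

6

Prefixes containing 115.47.182.74:
  0.0.0.0/0 (default, matches everything)
  112.0.0.0/6 (112.0.0.0 - 115.255.255.255)
  115.0.0.0/10 (115.0.0.0 - 115.63.255.255)
  115.46.0.0/15 (115.46.0.0 - 115.47.255.255)
  115.47.128.0/18 (115.47.128.0 - 115.47.191.255)
  115.47.160.0/19 (115.47.160.0 - 115.47.191.255)
Total matching entries: 6.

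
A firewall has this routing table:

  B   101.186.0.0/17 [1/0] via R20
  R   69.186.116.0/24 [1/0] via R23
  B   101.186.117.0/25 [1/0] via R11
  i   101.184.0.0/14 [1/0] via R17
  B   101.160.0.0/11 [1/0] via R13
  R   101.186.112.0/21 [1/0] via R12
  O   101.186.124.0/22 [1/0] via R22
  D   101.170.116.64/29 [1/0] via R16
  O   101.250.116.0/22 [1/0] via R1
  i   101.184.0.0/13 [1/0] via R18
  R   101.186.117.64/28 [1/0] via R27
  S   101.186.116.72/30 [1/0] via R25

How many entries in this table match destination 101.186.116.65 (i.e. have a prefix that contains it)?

Prefixes containing 101.186.116.65:
  101.160.0.0/11 (101.160.0.0 - 101.191.255.255)
  101.184.0.0/13 (101.184.0.0 - 101.191.255.255)
  101.184.0.0/14 (101.184.0.0 - 101.187.255.255)
  101.186.0.0/17 (101.186.0.0 - 101.186.127.255)
  101.186.112.0/21 (101.186.112.0 - 101.186.119.255)
Total matching entries: 5.

5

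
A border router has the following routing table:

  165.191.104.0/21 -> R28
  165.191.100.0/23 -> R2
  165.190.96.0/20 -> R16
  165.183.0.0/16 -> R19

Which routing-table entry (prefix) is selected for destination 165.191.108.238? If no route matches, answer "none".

Entries matching 165.191.108.238:
  165.191.104.0/21 (165.191.104.0 - 165.191.111.255)
Most specific is 165.191.104.0/21.

165.191.104.0/21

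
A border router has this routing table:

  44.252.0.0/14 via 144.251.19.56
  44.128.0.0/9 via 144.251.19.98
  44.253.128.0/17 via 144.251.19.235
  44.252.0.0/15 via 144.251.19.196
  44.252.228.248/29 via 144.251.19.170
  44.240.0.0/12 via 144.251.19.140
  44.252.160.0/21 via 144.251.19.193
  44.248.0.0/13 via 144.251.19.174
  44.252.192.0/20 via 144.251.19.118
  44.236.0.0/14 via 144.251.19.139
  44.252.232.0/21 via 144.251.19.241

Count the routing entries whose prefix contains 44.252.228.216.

Prefixes containing 44.252.228.216:
  44.128.0.0/9 (44.128.0.0 - 44.255.255.255)
  44.240.0.0/12 (44.240.0.0 - 44.255.255.255)
  44.248.0.0/13 (44.248.0.0 - 44.255.255.255)
  44.252.0.0/14 (44.252.0.0 - 44.255.255.255)
  44.252.0.0/15 (44.252.0.0 - 44.253.255.255)
Total matching entries: 5.

5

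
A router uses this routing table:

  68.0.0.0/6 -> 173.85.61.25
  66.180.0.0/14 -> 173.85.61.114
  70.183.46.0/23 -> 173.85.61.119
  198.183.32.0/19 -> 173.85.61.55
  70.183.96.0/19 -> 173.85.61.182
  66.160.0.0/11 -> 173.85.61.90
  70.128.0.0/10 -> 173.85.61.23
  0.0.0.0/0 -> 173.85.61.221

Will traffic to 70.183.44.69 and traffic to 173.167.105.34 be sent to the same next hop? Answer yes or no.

70.183.44.69: longest match 70.128.0.0/10 -> 173.85.61.23
173.167.105.34: longest match 0.0.0.0/0 -> 173.85.61.221

no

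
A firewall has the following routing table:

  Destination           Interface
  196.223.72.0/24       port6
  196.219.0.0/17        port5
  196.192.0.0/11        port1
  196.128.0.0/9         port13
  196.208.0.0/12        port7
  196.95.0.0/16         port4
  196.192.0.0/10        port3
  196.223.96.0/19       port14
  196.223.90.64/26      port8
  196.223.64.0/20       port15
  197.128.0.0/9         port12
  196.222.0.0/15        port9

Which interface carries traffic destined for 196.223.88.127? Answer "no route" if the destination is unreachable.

port9

Routes whose prefix contains 196.223.88.127:
  196.128.0.0/9 (196.128.0.0 - 196.255.255.255) -> port13
  196.192.0.0/10 (196.192.0.0 - 196.255.255.255) -> port3
  196.192.0.0/11 (196.192.0.0 - 196.223.255.255) -> port1
  196.208.0.0/12 (196.208.0.0 - 196.223.255.255) -> port7
  196.222.0.0/15 (196.222.0.0 - 196.223.255.255) -> port9
More-specific entries that do NOT match:
  196.223.90.64/26 (196.223.90.64 - 196.223.90.127) does not contain 196.223.88.127
  196.223.72.0/24 (196.223.72.0 - 196.223.72.255) does not contain 196.223.88.127
  196.223.64.0/20 (196.223.64.0 - 196.223.79.255) does not contain 196.223.88.127
  196.223.96.0/19 (196.223.96.0 - 196.223.127.255) does not contain 196.223.88.127
  196.219.0.0/17 (196.219.0.0 - 196.219.127.255) does not contain 196.223.88.127
  196.95.0.0/16 (196.95.0.0 - 196.95.255.255) does not contain 196.223.88.127
Longest matching prefix is /15 -> interface port9.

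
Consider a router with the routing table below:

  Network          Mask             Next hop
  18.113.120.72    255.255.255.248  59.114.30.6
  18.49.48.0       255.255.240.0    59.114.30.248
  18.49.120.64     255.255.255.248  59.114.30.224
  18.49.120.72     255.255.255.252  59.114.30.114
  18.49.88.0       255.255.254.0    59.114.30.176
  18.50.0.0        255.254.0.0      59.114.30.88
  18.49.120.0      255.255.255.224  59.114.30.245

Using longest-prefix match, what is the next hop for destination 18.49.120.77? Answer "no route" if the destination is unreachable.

no route

No entry's prefix contains 18.49.120.77; there is no default route.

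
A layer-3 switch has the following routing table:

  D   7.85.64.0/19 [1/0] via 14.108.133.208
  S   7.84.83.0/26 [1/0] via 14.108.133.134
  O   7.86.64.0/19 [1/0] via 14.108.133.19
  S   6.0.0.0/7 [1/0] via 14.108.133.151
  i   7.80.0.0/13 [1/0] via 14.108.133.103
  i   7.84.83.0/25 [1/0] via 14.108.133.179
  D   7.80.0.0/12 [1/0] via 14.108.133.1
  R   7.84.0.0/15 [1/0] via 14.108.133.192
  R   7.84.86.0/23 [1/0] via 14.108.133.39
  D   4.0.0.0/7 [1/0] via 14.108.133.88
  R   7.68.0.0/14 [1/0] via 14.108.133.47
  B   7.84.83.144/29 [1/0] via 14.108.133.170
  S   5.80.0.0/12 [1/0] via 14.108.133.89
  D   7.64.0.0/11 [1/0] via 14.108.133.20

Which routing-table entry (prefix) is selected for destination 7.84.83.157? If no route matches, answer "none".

Entries matching 7.84.83.157:
  6.0.0.0/7 (6.0.0.0 - 7.255.255.255)
  7.64.0.0/11 (7.64.0.0 - 7.95.255.255)
  7.80.0.0/12 (7.80.0.0 - 7.95.255.255)
  7.80.0.0/13 (7.80.0.0 - 7.87.255.255)
  7.84.0.0/15 (7.84.0.0 - 7.85.255.255)
Most specific is 7.84.0.0/15.

7.84.0.0/15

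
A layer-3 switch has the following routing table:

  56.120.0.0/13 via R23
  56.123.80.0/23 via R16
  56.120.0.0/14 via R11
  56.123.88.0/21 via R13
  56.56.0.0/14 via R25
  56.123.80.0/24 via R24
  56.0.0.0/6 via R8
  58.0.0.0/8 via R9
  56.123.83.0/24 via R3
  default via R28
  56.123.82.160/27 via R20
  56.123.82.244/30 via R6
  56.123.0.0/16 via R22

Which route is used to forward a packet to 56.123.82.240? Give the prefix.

Entries matching 56.123.82.240:
  0.0.0.0/0 (default, matches everything)
  56.0.0.0/6 (56.0.0.0 - 59.255.255.255)
  56.120.0.0/13 (56.120.0.0 - 56.127.255.255)
  56.120.0.0/14 (56.120.0.0 - 56.123.255.255)
  56.123.0.0/16 (56.123.0.0 - 56.123.255.255)
Most specific is 56.123.0.0/16.

56.123.0.0/16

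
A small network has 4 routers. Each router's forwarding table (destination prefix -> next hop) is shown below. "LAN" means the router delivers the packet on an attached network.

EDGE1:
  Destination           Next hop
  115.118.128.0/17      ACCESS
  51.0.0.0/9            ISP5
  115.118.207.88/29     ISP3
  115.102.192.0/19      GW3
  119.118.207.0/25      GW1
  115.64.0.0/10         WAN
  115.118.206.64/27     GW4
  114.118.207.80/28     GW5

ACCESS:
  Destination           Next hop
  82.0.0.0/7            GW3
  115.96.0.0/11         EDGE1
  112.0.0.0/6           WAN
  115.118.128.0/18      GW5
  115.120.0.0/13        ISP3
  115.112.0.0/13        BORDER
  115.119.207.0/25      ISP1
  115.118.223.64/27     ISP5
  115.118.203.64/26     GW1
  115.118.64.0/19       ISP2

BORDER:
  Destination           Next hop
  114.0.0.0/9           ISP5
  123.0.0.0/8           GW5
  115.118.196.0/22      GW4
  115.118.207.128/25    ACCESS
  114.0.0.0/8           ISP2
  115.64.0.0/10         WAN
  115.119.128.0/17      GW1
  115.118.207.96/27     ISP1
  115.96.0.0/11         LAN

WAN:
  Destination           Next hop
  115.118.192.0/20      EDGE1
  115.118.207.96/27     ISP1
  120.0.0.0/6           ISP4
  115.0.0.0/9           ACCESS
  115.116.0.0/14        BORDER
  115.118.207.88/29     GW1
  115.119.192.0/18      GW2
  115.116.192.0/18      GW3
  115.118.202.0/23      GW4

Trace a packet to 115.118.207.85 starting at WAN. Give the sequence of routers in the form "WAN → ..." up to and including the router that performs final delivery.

At WAN: longest match for 115.118.207.85 is 115.118.192.0/20 -> EDGE1
At EDGE1: longest match for 115.118.207.85 is 115.118.128.0/17 -> ACCESS
At ACCESS: longest match for 115.118.207.85 is 115.112.0.0/13 -> BORDER
At BORDER: longest match for 115.118.207.85 is 115.96.0.0/11 -> LAN

WAN → EDGE1 → ACCESS → BORDER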